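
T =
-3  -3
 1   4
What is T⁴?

T² = [[6, -3], [1, 13]]
T³ = [[-21, -30], [10, 49]]
T⁴ = [[33, -57], [19, 166]]

[[33, -57], [19, 166]]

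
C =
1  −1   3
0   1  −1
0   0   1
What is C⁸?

C = I + N where N = [[0, −1, 3], [0, 0, −1], [0, 0, 0]] is strictly upper-triangular, so N³ = 0.
(I + N)⁸ = I + 8·N + 28·N² = [[1, −8, 52], [0, 1, −8], [0, 0, 1]].

[[1, −8, 52], [0, 1, −8], [0, 0, 1]]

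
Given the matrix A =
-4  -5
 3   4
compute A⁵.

A² = I (check: tr A = 0 and det A = -1), so A⁵ = A since 5 is odd.

[[-4, -5], [3, 4]]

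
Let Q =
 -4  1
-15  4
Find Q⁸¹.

[[-4, 1], [-15, 4]]

Q² = I (check: tr Q = 0 and det Q = -1), so Q⁸¹ = Q since 81 is odd.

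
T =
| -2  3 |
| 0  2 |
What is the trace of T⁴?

32

T² = [[4, 0], [0, 4]]
T³ = [[-8, 12], [0, 8]]
T⁴ = [[16, 0], [0, 16]]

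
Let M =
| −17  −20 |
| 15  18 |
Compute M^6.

tr M = 1 and det M = −6, so the characteristic polynomial is λ² − (1)λ + (−6) with roots −2 and 3.
Eigenvectors give P = [[−4, −1], [3, 1]] with P⁻¹ = [[−1, −1], [3, 4]], and M = P·diag(−2, 3)·P⁻¹.
Then M^6 = P·diag(64, 729)·P⁻¹ = [[−256, −729], [192, 729]] · [[−1, −1], [3, 4]] = [[−1931, −2660], [1995, 2724]].

[[−1931, −2660], [1995, 2724]]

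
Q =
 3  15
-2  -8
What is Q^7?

tr Q = -5 and det Q = 6, so the characteristic polynomial is λ² − (-5)λ + (6) with roots -2 and -3.
Eigenvectors give P = [[-3, 5], [1, -2]] with P⁻¹ = [[-2, -5], [-1, -3]], and Q = P·diag(-2, -3)·P⁻¹.
Then Q^7 = P·diag(-128, -2187)·P⁻¹ = [[384, -10935], [-128, 4374]] · [[-2, -5], [-1, -3]] = [[10167, 30885], [-4118, -12482]].

[[10167, 30885], [-4118, -12482]]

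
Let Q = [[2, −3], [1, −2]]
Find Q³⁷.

Q² = I (check: tr Q = 0 and det Q = −1), so Q³⁷ = Q since 37 is odd.

[[2, −3], [1, −2]]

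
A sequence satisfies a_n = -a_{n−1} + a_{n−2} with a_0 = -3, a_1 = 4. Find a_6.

With companion matrix C = [[-1, 1], [1, 0]], [a_n, a_{n−1}]ᵀ = C·[a_{n−1}, a_{n−2}]ᵀ, so [a_6, a_5]ᵀ = C⁵·[a_1, a_0]ᵀ.
C⁵ = [[-8, 5], [5, -3]], giving [a_6, a_5]ᵀ = [[-47], [29]].

-47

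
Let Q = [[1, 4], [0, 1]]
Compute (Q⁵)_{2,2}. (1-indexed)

1

Q = I + N where N = [[0, 4], [0, 0]] is strictly upper-triangular, so N² = 0.
(I + N)⁵ = I + 5·N = [[1, 20], [0, 1]].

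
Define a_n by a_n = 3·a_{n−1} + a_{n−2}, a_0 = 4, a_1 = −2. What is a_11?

With companion matrix T = [[3, 1], [1, 0]], [a_n, a_{n−1}]ᵀ = T·[a_{n−1}, a_{n−2}]ᵀ, so [a_11, a_10]ᵀ = T^10·[a_1, a_0]ᵀ.
T^10 = [[141481, 42837], [42837, 12970]], giving [a_11, a_10]ᵀ = [[−111614], [−33794]].

−111614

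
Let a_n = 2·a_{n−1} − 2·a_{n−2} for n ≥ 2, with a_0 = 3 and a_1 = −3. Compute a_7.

With companion matrix T = [[2, −2], [1, 0]], [a_n, a_{n−1}]ᵀ = T·[a_{n−1}, a_{n−2}]ᵀ, so [a_7, a_6]ᵀ = T⁶·[a_1, a_0]ᵀ.
T⁶ = [[−8, 16], [−8, 8]], giving [a_7, a_6]ᵀ = [[72], [48]].

72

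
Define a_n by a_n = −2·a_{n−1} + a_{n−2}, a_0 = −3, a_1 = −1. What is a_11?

With companion matrix Q = [[−2, 1], [1, 0]], [a_n, a_{n−1}]ᵀ = Q·[a_{n−1}, a_{n−2}]ᵀ, so [a_11, a_10]ᵀ = Q¹⁰·[a_1, a_0]ᵀ.
Q¹⁰ = [[5741, −2378], [−2378, 985]], giving [a_11, a_10]ᵀ = [[1393], [−577]].

1393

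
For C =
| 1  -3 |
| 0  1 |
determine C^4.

C = I + N where N = [[0, -3], [0, 0]] is strictly upper-triangular, so N^2 = 0.
(I + N)^4 = I + 4·N = [[1, -12], [0, 1]].

[[1, -12], [0, 1]]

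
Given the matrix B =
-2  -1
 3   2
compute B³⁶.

B² = I (check: tr B = 0 and det B = -1), so B³⁶ = I since 36 is even.

[[1, 0], [0, 1]]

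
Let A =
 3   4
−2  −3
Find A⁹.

[[3, 4], [−2, −3]]

A² = I (check: tr A = 0 and det A = −1), so A⁹ = A since 9 is odd.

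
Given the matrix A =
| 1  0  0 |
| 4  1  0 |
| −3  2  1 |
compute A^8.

[[1, 0, 0], [32, 1, 0], [200, 16, 1]]

A = I + N where N = [[0, 0, 0], [4, 0, 0], [−3, 2, 0]] is strictly lower-triangular, so N^3 = 0.
(I + N)^8 = I + 8·N + 28·N^2 = [[1, 0, 0], [32, 1, 0], [200, 16, 1]].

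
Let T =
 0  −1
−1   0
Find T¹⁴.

T² = I (check: tr T = 0 and det T = −1), so T¹⁴ = I since 14 is even.

[[1, 0], [0, 1]]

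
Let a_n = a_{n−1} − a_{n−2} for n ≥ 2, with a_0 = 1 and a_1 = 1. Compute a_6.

With companion matrix T = [[1, −1], [1, 0]], [a_n, a_{n−1}]ᵀ = T·[a_{n−1}, a_{n−2}]ᵀ, so [a_6, a_5]ᵀ = T^5·[a_1, a_0]ᵀ.
T^5 = [[0, 1], [−1, 1]], giving [a_6, a_5]ᵀ = [[1], [0]].

1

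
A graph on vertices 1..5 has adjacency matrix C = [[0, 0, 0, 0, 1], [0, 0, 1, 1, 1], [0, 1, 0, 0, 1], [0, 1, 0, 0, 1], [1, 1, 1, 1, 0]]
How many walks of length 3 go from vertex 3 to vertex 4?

The number of length-3 walks from vertex 3 to vertex 4 is entry (3,4) of C³, where C is the adjacency matrix.
C² = [[1, 1, 1, 1, 0], [1, 3, 1, 1, 2], [1, 1, 2, 2, 1], [1, 1, 2, 2, 1], [0, 2, 1, 1, 4]]
C³ = [[0, 2, 1, 1, 4], [2, 4, 5, 5, 6], [1, 5, 2, 2, 6], [1, 5, 2, 2, 6], [4, 6, 6, 6, 4]]

2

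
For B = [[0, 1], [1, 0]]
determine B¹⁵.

[[0, 1], [1, 0]]

B² = I (check: tr B = 0 and det B = -1), so B¹⁵ = B since 15 is odd.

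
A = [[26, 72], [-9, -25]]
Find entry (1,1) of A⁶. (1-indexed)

568

tr A = 1 and det A = -2, so the characteristic polynomial is λ² − (1)λ + (-2) with roots -1 and 2.
Eigenvectors give P = [[-8, -3], [3, 1]] with P⁻¹ = [[1, 3], [-3, -8]], and A = P·diag(-1, 2)·P⁻¹.
Then A⁶ = P·diag(1, 64)·P⁻¹ = [[-8, -192], [3, 64]] · [[1, 3], [-3, -8]] = [[568, 1512], [-189, -503]].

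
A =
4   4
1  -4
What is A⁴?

[[400, 0], [0, 400]]

A² = [[20, 0], [0, 20]]
A³ = [[80, 80], [20, -80]]
A⁴ = [[400, 0], [0, 400]]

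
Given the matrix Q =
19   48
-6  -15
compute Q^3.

[[235, 624], [-78, -207]]

tr Q = 4 and det Q = 3, so the characteristic polynomial is λ² − (4)λ + (3) with roots 3 and 1.
Eigenvectors give P = [[-3, 8], [1, -3]] with P⁻¹ = [[-3, -8], [-1, -3]], and Q = P·diag(3, 1)·P⁻¹.
Then Q^3 = P·diag(27, 1)·P⁻¹ = [[-81, 8], [27, -3]] · [[-3, -8], [-1, -3]] = [[235, 624], [-78, -207]].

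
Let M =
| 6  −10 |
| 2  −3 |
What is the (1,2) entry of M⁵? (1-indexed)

tr M = 3 and det M = 2, so the characteristic polynomial is λ² − (3)λ + (2) with roots 1 and 2.
Eigenvectors give P = [[−2, −5], [−1, −2]] with P⁻¹ = [[2, −5], [−1, 2]], and M = P·diag(1, 2)·P⁻¹.
Then M⁵ = P·diag(1, 32)·P⁻¹ = [[−2, −160], [−1, −64]] · [[2, −5], [−1, 2]] = [[156, −310], [62, −123]].

−310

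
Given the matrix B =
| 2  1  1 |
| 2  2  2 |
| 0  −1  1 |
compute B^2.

[[6, 3, 5], [8, 4, 8], [−2, −3, −1]]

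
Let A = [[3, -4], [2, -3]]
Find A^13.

A² = I (check: tr A = 0 and det A = -1), so A^13 = A since 13 is odd.

[[3, -4], [2, -3]]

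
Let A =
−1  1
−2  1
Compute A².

[[−1, 0], [0, −1]]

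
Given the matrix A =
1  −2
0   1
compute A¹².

A = I + N where N = [[0, −2], [0, 0]] is strictly upper-triangular, so N² = 0.
(I + N)¹² = I + 12·N = [[1, −24], [0, 1]].

[[1, −24], [0, 1]]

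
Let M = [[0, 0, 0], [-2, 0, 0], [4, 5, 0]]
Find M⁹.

[[0, 0, 0], [0, 0, 0], [0, 0, 0]]

M is strictly triangular, hence nilpotent: M³ = 0, so M⁹ = 0.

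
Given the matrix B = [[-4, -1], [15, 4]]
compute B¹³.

[[-4, -1], [15, 4]]

B² = I (check: tr B = 0 and det B = -1), so B¹³ = B since 13 is odd.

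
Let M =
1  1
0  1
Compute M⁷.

[[1, 7], [0, 1]]

M = I + N where N = [[0, 1], [0, 0]] is strictly upper-triangular, so N² = 0.
(I + N)⁷ = I + 7·N = [[1, 7], [0, 1]].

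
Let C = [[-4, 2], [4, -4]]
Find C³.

C² = [[24, -16], [-32, 24]]
C³ = [[-160, 112], [224, -160]]

[[-160, 112], [224, -160]]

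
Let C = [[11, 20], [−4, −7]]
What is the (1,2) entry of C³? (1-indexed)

260

tr C = 4 and det C = 3, so the characteristic polynomial is λ² − (4)λ + (3) with roots 3 and 1.
Eigenvectors give P = [[5, 2], [−2, −1]] with P⁻¹ = [[1, 2], [−2, −5]], and C = P·diag(3, 1)·P⁻¹.
Then C³ = P·diag(27, 1)·P⁻¹ = [[135, 2], [−54, −1]] · [[1, 2], [−2, −5]] = [[131, 260], [−52, −103]].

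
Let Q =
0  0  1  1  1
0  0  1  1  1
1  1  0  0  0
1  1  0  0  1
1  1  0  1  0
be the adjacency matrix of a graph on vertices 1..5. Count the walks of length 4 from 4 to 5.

The number of length-4 walks from vertex 4 to vertex 5 is entry (4,5) of Q^4, where Q is the adjacency matrix.
Q^2 = [[3, 3, 0, 1, 1], [3, 3, 0, 1, 1], [0, 0, 2, 2, 2], [1, 1, 2, 3, 2], [1, 1, 2, 2, 3]]
Q^3 = [[2, 2, 6, 7, 7], [2, 2, 6, 7, 7], [6, 6, 0, 2, 2], [7, 7, 2, 4, 5], [7, 7, 2, 5, 4]]
Q^4 = [[20, 20, 4, 11, 11], [20, 20, 4, 11, 11], [4, 4, 12, 14, 14], [11, 11, 14, 19, 18], [11, 11, 14, 18, 19]]

18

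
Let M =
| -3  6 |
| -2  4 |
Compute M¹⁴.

[[-3, 6], [-2, 4]]

M² = M (a projection; rank 1, trace 1), so M¹⁴ = M.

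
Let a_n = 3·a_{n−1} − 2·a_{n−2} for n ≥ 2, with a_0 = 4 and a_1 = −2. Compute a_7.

−758

With companion matrix M = [[3, −2], [1, 0]], [a_n, a_{n−1}]ᵀ = M·[a_{n−1}, a_{n−2}]ᵀ, so [a_7, a_6]ᵀ = M^6·[a_1, a_0]ᵀ.
M^6 = [[127, −126], [63, −62]], giving [a_7, a_6]ᵀ = [[−758], [−374]].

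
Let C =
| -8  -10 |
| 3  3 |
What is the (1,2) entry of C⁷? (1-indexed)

tr C = -5 and det C = 6, so the characteristic polynomial is λ² − (-5)λ + (6) with roots -3 and -2.
Eigenvectors give P = [[-2, -5], [1, 3]] with P⁻¹ = [[-3, -5], [1, 2]], and C = P·diag(-3, -2)·P⁻¹.
Then C⁷ = P·diag(-2187, -128)·P⁻¹ = [[4374, 640], [-2187, -384]] · [[-3, -5], [1, 2]] = [[-12482, -20590], [6177, 10167]].

-20590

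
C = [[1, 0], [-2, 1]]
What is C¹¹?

[[1, 0], [-22, 1]]

C = I + N where N = [[0, 0], [-2, 0]] is strictly lower-triangular, so N² = 0.
(I + N)¹¹ = I + 11·N = [[1, 0], [-22, 1]].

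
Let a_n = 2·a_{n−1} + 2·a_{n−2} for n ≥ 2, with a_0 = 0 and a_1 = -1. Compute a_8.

With companion matrix Q = [[2, 2], [1, 0]], [a_n, a_{n−1}]ᵀ = Q·[a_{n−1}, a_{n−2}]ᵀ, so [a_8, a_7]ᵀ = Q⁷·[a_1, a_0]ᵀ.
Q⁷ = [[896, 656], [328, 240]], giving [a_8, a_7]ᵀ = [[-896], [-328]].

-896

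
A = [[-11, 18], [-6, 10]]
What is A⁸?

[[1021, -1530], [510, -764]]

tr A = -1 and det A = -2, so the characteristic polynomial is λ² − (-1)λ + (-2) with roots -2 and 1.
Eigenvectors give P = [[2, -3], [1, -2]] with P⁻¹ = [[2, -3], [1, -2]], and A = P·diag(-2, 1)·P⁻¹.
Then A⁸ = P·diag(256, 1)·P⁻¹ = [[512, -3], [256, -2]] · [[2, -3], [1, -2]] = [[1021, -1530], [510, -764]].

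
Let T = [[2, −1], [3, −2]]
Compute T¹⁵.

T² = I (check: tr T = 0 and det T = −1), so T¹⁵ = T since 15 is odd.

[[2, −1], [3, −2]]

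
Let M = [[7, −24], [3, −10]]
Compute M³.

[[55, −168], [21, −64]]

tr M = −3 and det M = 2, so the characteristic polynomial is λ² − (−3)λ + (2) with roots −2 and −1.
Eigenvectors give P = [[−8, 3], [−3, 1]] with P⁻¹ = [[1, −3], [3, −8]], and M = P·diag(−2, −1)·P⁻¹.
Then M³ = P·diag(−8, −1)·P⁻¹ = [[64, −3], [24, −1]] · [[1, −3], [3, −8]] = [[55, −168], [21, −64]].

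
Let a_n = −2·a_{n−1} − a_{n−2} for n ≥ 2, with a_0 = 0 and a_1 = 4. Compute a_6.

With companion matrix Q = [[−2, −1], [1, 0]], [a_n, a_{n−1}]ᵀ = Q·[a_{n−1}, a_{n−2}]ᵀ, so [a_6, a_5]ᵀ = Q⁵·[a_1, a_0]ᵀ.
Q⁵ = [[−6, −5], [5, 4]], giving [a_6, a_5]ᵀ = [[−24], [20]].

−24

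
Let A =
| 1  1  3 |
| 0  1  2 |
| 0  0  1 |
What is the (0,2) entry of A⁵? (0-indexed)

A = I + N where N = [[0, 1, 3], [0, 0, 2], [0, 0, 0]] is strictly upper-triangular, so N³ = 0.
(I + N)⁵ = I + 5·N + 10·N² = [[1, 5, 35], [0, 1, 10], [0, 0, 1]].

35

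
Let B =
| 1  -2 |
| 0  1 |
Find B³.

[[1, -6], [0, 1]]

B = I + N where N = [[0, -2], [0, 0]] is strictly upper-triangular, so N² = 0.
(I + N)³ = I + 3·N = [[1, -6], [0, 1]].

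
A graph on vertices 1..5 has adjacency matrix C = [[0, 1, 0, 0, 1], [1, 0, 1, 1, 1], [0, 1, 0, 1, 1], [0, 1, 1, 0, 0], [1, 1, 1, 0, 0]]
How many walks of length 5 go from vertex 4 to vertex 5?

33

The number of length-5 walks from vertex 4 to vertex 5 is entry (4,5) of C⁵, where C is the adjacency matrix.
C² = [[2, 1, 2, 1, 1], [1, 4, 2, 1, 2], [2, 2, 3, 1, 1], [1, 1, 1, 2, 2], [1, 2, 1, 2, 3]]
C³ = [[2, 6, 3, 3, 5], [6, 6, 7, 6, 7], [3, 7, 4, 5, 7], [3, 6, 5, 2, 3], [5, 7, 7, 3, 4]]
C⁴ = [[11, 13, 14, 9, 11], [13, 26, 19, 13, 19], [14, 19, 19, 11, 14], [9, 13, 11, 11, 14], [11, 19, 14, 14, 19]]
C⁵ = [[24, 45, 33, 27, 38], [45, 64, 58, 45, 58], [33, 58, 44, 38, 52], [27, 45, 38, 24, 33], [38, 58, 52, 33, 44]]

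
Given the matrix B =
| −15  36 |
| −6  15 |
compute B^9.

[[−98415, 236196], [−39366, 98415]]

tr B = 0 and det B = −9, so the characteristic polynomial is λ² − (0)λ + (−9) with roots 3 and −3.
Eigenvectors give P = [[2, 3], [1, 1]] with P⁻¹ = [[−1, 3], [1, −2]], and B = P·diag(3, −3)·P⁻¹.
Then B^9 = P·diag(19683, −19683)·P⁻¹ = [[39366, −59049], [19683, −19683]] · [[−1, 3], [1, −2]] = [[−98415, 236196], [−39366, 98415]].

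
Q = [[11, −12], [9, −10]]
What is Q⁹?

[[2051, −2052], [1539, −1540]]

tr Q = 1 and det Q = −2, so the characteristic polynomial is λ² − (1)λ + (−2) with roots −1 and 2.
Eigenvectors give P = [[1, 4], [1, 3]] with P⁻¹ = [[−3, 4], [1, −1]], and Q = P·diag(−1, 2)·P⁻¹.
Then Q⁹ = P·diag(−1, 512)·P⁻¹ = [[−1, 2048], [−1, 1536]] · [[−3, 4], [1, −1]] = [[2051, −2052], [1539, −1540]].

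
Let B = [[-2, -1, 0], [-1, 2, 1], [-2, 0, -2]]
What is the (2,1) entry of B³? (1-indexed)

-1

B² = [[5, 0, -1], [-2, 5, 0], [8, 2, 4]]
B³ = [[-8, -5, 2], [-1, 12, 5], [-26, -4, -6]]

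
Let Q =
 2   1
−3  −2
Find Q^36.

Q² = I (check: tr Q = 0 and det Q = −1), so Q^36 = I since 36 is even.

[[1, 0], [0, 1]]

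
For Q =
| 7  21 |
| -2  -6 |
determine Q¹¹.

Q² = Q (a projection; rank 1, trace 1), so Q¹¹ = Q.

[[7, 21], [-2, -6]]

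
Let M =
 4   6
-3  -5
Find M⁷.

tr M = -1 and det M = -2, so the characteristic polynomial is λ² − (-1)λ + (-2) with roots 1 and -2.
Eigenvectors give P = [[-2, -1], [1, 1]] with P⁻¹ = [[-1, -1], [1, 2]], and M = P·diag(1, -2)·P⁻¹.
Then M⁷ = P·diag(1, -128)·P⁻¹ = [[-2, 128], [1, -128]] · [[-1, -1], [1, 2]] = [[130, 258], [-129, -257]].

[[130, 258], [-129, -257]]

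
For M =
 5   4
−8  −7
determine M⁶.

tr M = −2 and det M = −3, so the characteristic polynomial is λ² − (−2)λ + (−3) with roots −3 and 1.
Eigenvectors give P = [[1, −1], [−2, 1]] with P⁻¹ = [[−1, −1], [−2, −1]], and M = P·diag(−3, 1)·P⁻¹.
Then M⁶ = P·diag(729, 1)·P⁻¹ = [[729, −1], [−1458, 1]] · [[−1, −1], [−2, −1]] = [[−727, −728], [1456, 1457]].

[[−727, −728], [1456, 1457]]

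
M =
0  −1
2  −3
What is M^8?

[[−254, 255], [−510, 511]]

tr M = −3 and det M = 2, so the characteristic polynomial is λ² − (−3)λ + (2) with roots −2 and −1.
Eigenvectors give P = [[1, −1], [2, −1]] with P⁻¹ = [[−1, 1], [−2, 1]], and M = P·diag(−2, −1)·P⁻¹.
Then M^8 = P·diag(256, 1)·P⁻¹ = [[256, −1], [512, −1]] · [[−1, 1], [−2, 1]] = [[−254, 255], [−510, 511]].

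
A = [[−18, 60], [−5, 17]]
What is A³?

tr A = −1 and det A = −6, so the characteristic polynomial is λ² − (−1)λ + (−6) with roots −3 and 2.
Eigenvectors give P = [[4, 3], [1, 1]] with P⁻¹ = [[1, −3], [−1, 4]], and A = P·diag(−3, 2)·P⁻¹.
Then A³ = P·diag(−27, 8)·P⁻¹ = [[−108, 24], [−27, 8]] · [[1, −3], [−1, 4]] = [[−132, 420], [−35, 113]].

[[−132, 420], [−35, 113]]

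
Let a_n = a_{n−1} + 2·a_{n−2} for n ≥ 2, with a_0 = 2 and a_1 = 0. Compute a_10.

With companion matrix T = [[1, 2], [1, 0]], [a_n, a_{n−1}]ᵀ = T·[a_{n−1}, a_{n−2}]ᵀ, so [a_10, a_9]ᵀ = T⁹·[a_1, a_0]ᵀ.
T⁹ = [[341, 342], [171, 170]], giving [a_10, a_9]ᵀ = [[684], [340]].

684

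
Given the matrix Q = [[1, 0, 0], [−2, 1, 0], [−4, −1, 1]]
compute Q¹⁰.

[[1, 0, 0], [−20, 1, 0], [50, −10, 1]]

Q = I + N where N = [[0, 0, 0], [−2, 0, 0], [−4, −1, 0]] is strictly lower-triangular, so N³ = 0.
(I + N)¹⁰ = I + 10·N + 45·N² = [[1, 0, 0], [−20, 1, 0], [50, −10, 1]].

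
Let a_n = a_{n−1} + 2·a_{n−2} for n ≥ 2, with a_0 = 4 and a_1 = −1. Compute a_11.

With companion matrix C = [[1, 2], [1, 0]], [a_n, a_{n−1}]ᵀ = C·[a_{n−1}, a_{n−2}]ᵀ, so [a_11, a_10]ᵀ = C¹⁰·[a_1, a_0]ᵀ.
C¹⁰ = [[683, 682], [341, 342]], giving [a_11, a_10]ᵀ = [[2045], [1027]].

2045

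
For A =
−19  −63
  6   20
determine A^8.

tr A = 1 and det A = −2, so the characteristic polynomial is λ² − (1)λ + (−2) with roots −1 and 2.
Eigenvectors give P = [[−7, −3], [2, 1]] with P⁻¹ = [[−1, −3], [2, 7]], and A = P·diag(−1, 2)·P⁻¹.
Then A^8 = P·diag(1, 256)·P⁻¹ = [[−7, −768], [2, 256]] · [[−1, −3], [2, 7]] = [[−1529, −5355], [510, 1786]].

[[−1529, −5355], [510, 1786]]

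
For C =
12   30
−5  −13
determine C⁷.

tr C = −1 and det C = −6, so the characteristic polynomial is λ² − (−1)λ + (−6) with roots −3 and 2.
Eigenvectors give P = [[−2, −3], [1, 1]] with P⁻¹ = [[1, 3], [−1, −2]], and C = P·diag(−3, 2)·P⁻¹.
Then C⁷ = P·diag(−2187, 128)·P⁻¹ = [[4374, −384], [−2187, 128]] · [[1, 3], [−1, −2]] = [[4758, 13890], [−2315, −6817]].

[[4758, 13890], [−2315, −6817]]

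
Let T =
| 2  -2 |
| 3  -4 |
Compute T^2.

[[-2, 4], [-6, 10]]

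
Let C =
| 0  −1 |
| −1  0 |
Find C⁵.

C² = I (check: tr C = 0 and det C = −1), so C⁵ = C since 5 is odd.

[[0, −1], [−1, 0]]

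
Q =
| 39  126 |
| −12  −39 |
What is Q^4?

tr Q = 0 and det Q = −9, so the characteristic polynomial is λ² − (0)λ + (−9) with roots 3 and −3.
Eigenvectors give P = [[7, −3], [−2, 1]] with P⁻¹ = [[1, 3], [2, 7]], and Q = P·diag(3, −3)·P⁻¹.
Then Q^4 = P·diag(81, 81)·P⁻¹ = [[567, −243], [−162, 81]] · [[1, 3], [2, 7]] = [[81, 0], [0, 81]].

[[81, 0], [0, 81]]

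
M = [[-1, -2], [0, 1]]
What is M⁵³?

M² = I (check: tr M = 0 and det M = -1), so M⁵³ = M since 53 is odd.

[[-1, -2], [0, 1]]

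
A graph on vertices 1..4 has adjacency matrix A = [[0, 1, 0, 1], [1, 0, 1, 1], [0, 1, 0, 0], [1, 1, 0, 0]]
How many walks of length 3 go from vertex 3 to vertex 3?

0

The number of length-3 walks from vertex 3 to vertex 3 is entry (3,3) of A³, where A is the adjacency matrix.
A² = [[2, 1, 1, 1], [1, 3, 0, 1], [1, 0, 1, 1], [1, 1, 1, 2]]
A³ = [[2, 4, 1, 3], [4, 2, 3, 4], [1, 3, 0, 1], [3, 4, 1, 2]]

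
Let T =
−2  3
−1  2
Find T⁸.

T² = I (check: tr T = 0 and det T = −1), so T⁸ = I since 8 is even.

[[1, 0], [0, 1]]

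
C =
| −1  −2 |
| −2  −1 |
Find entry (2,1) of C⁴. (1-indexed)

40

C² = [[5, 4], [4, 5]]
C³ = [[−13, −14], [−14, −13]]
C⁴ = [[41, 40], [40, 41]]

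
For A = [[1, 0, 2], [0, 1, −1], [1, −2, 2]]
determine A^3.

A^2 = [[3, −4, 6], [−1, 3, −3], [3, −6, 8]]
A^3 = [[9, −16, 22], [−4, 9, −11], [11, −22, 28]]

[[9, −16, 22], [−4, 9, −11], [11, −22, 28]]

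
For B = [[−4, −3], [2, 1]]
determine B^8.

tr B = −3 and det B = 2, so the characteristic polynomial is λ² − (−3)λ + (2) with roots −1 and −2.
Eigenvectors give P = [[1, 3], [−1, −2]] with P⁻¹ = [[−2, −3], [1, 1]], and B = P·diag(−1, −2)·P⁻¹.
Then B^8 = P·diag(1, 256)·P⁻¹ = [[1, 768], [−1, −512]] · [[−2, −3], [1, 1]] = [[766, 765], [−510, −509]].

[[766, 765], [−510, −509]]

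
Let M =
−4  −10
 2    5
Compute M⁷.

[[−4, −10], [2, 5]]

M² = M (a projection; rank 1, trace 1), so M⁷ = M.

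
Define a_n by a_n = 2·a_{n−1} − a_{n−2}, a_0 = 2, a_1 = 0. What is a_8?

With companion matrix C = [[2, −1], [1, 0]], [a_n, a_{n−1}]ᵀ = C·[a_{n−1}, a_{n−2}]ᵀ, so [a_8, a_7]ᵀ = C^7·[a_1, a_0]ᵀ.
C^7 = [[8, −7], [7, −6]], giving [a_8, a_7]ᵀ = [[−14], [−12]].

−14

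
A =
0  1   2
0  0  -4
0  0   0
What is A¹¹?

[[0, 0, 0], [0, 0, 0], [0, 0, 0]]

A is strictly triangular, hence nilpotent: A³ = 0, so A¹¹ = 0.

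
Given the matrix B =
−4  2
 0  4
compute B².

[[16, 0], [0, 16]]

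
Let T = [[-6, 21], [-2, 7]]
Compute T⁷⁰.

[[-6, 21], [-2, 7]]

T² = T (a projection; rank 1, trace 1), so T⁷⁰ = T.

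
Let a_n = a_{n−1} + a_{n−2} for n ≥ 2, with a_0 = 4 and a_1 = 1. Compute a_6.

28

With companion matrix A = [[1, 1], [1, 0]], [a_n, a_{n−1}]ᵀ = A·[a_{n−1}, a_{n−2}]ᵀ, so [a_6, a_5]ᵀ = A^5·[a_1, a_0]ᵀ.
A^5 = [[8, 5], [5, 3]], giving [a_6, a_5]ᵀ = [[28], [17]].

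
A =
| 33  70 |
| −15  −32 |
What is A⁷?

tr A = 1 and det A = −6, so the characteristic polynomial is λ² − (1)λ + (−6) with roots 3 and −2.
Eigenvectors give P = [[7, −2], [−3, 1]] with P⁻¹ = [[1, 2], [3, 7]], and A = P·diag(3, −2)·P⁻¹.
Then A⁷ = P·diag(2187, −128)·P⁻¹ = [[15309, 256], [−6561, −128]] · [[1, 2], [3, 7]] = [[16077, 32410], [−6945, −14018]].

[[16077, 32410], [−6945, −14018]]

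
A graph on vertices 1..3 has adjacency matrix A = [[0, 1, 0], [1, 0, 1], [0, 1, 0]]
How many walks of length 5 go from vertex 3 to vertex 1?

0

The number of length-5 walks from vertex 3 to vertex 1 is entry (3,1) of A⁵, where A is the adjacency matrix.
A² = [[1, 0, 1], [0, 2, 0], [1, 0, 1]]
A³ = [[0, 2, 0], [2, 0, 2], [0, 2, 0]]
A⁴ = [[2, 0, 2], [0, 4, 0], [2, 0, 2]]
A⁵ = [[0, 4, 0], [4, 0, 4], [0, 4, 0]]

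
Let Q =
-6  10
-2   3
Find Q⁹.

tr Q = -3 and det Q = 2, so the characteristic polynomial is λ² − (-3)λ + (2) with roots -2 and -1.
Eigenvectors give P = [[5, 2], [2, 1]] with P⁻¹ = [[1, -2], [-2, 5]], and Q = P·diag(-2, -1)·P⁻¹.
Then Q⁹ = P·diag(-512, -1)·P⁻¹ = [[-2560, -2], [-1024, -1]] · [[1, -2], [-2, 5]] = [[-2556, 5110], [-1022, 2043]].

[[-2556, 5110], [-1022, 2043]]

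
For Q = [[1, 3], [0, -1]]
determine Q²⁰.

[[1, 0], [0, 1]]

Q² = I (check: tr Q = 0 and det Q = -1), so Q²⁰ = I since 20 is even.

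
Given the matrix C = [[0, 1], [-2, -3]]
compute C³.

[[6, 7], [-14, -15]]

tr C = -3 and det C = 2, so the characteristic polynomial is λ² − (-3)λ + (2) with roots -2 and -1.
Eigenvectors give P = [[1, -1], [-2, 1]] with P⁻¹ = [[-1, -1], [-2, -1]], and C = P·diag(-2, -1)·P⁻¹.
Then C³ = P·diag(-8, -1)·P⁻¹ = [[-8, 1], [16, -1]] · [[-1, -1], [-2, -1]] = [[6, 7], [-14, -15]].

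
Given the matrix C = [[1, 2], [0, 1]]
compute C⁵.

[[1, 10], [0, 1]]

C = I + N where N = [[0, 2], [0, 0]] is strictly upper-triangular, so N² = 0.
(I + N)⁵ = I + 5·N = [[1, 10], [0, 1]].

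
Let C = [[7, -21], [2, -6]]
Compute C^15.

[[7, -21], [2, -6]]

C² = C (a projection; rank 1, trace 1), so C^15 = C.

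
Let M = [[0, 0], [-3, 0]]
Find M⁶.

M is strictly triangular, hence nilpotent: M² = 0, so M⁶ = 0.

[[0, 0], [0, 0]]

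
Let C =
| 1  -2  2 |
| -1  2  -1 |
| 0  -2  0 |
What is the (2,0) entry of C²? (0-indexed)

2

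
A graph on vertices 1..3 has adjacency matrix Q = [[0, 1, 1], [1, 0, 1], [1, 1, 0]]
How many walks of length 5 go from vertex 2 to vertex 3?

The number of length-5 walks from vertex 2 to vertex 3 is entry (2,3) of Q^5, where Q is the adjacency matrix.
Q^2 = [[2, 1, 1], [1, 2, 1], [1, 1, 2]]
Q^3 = [[2, 3, 3], [3, 2, 3], [3, 3, 2]]
Q^4 = [[6, 5, 5], [5, 6, 5], [5, 5, 6]]
Q^5 = [[10, 11, 11], [11, 10, 11], [11, 11, 10]]

11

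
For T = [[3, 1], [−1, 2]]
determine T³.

T² = [[8, 5], [−5, 3]]
T³ = [[19, 18], [−18, 1]]

[[19, 18], [−18, 1]]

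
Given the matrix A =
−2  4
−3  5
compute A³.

[[−20, 28], [−21, 29]]

tr A = 3 and det A = 2, so the characteristic polynomial is λ² − (3)λ + (2) with roots 1 and 2.
Eigenvectors give P = [[4, −1], [3, −1]] with P⁻¹ = [[1, −1], [3, −4]], and A = P·diag(1, 2)·P⁻¹.
Then A³ = P·diag(1, 8)·P⁻¹ = [[4, −8], [3, −8]] · [[1, −1], [3, −4]] = [[−20, 28], [−21, 29]].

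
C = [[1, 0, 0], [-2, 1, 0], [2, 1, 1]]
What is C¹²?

C = I + N where N = [[0, 0, 0], [-2, 0, 0], [2, 1, 0]] is strictly lower-triangular, so N³ = 0.
(I + N)¹² = I + 12·N + 66·N² = [[1, 0, 0], [-24, 1, 0], [-108, 12, 1]].

[[1, 0, 0], [-24, 1, 0], [-108, 12, 1]]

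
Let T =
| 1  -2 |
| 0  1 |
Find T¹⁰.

[[1, -20], [0, 1]]

T = I + N where N = [[0, -2], [0, 0]] is strictly upper-triangular, so N² = 0.
(I + N)¹⁰ = I + 10·N = [[1, -20], [0, 1]].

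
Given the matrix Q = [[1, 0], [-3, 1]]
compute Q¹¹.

[[1, 0], [-33, 1]]

Q = I + N where N = [[0, 0], [-3, 0]] is strictly lower-triangular, so N² = 0.
(I + N)¹¹ = I + 11·N = [[1, 0], [-33, 1]].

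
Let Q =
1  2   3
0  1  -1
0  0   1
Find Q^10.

Q = I + N where N = [[0, 2, 3], [0, 0, -1], [0, 0, 0]] is strictly upper-triangular, so N^3 = 0.
(I + N)^10 = I + 10·N + 45·N^2 = [[1, 20, -60], [0, 1, -10], [0, 0, 1]].

[[1, 20, -60], [0, 1, -10], [0, 0, 1]]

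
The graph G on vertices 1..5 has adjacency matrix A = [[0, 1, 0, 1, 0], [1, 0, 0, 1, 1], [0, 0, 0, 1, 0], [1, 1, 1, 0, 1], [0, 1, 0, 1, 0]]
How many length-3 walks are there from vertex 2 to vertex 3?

2

The number of length-3 walks from vertex 2 to vertex 3 is entry (2,3) of A³, where A is the adjacency matrix.
A² = [[2, 1, 1, 1, 2], [1, 3, 1, 2, 1], [1, 1, 1, 0, 1], [1, 2, 0, 4, 1], [2, 1, 1, 1, 2]]
A³ = [[2, 5, 1, 6, 2], [5, 4, 2, 6, 5], [1, 2, 0, 4, 1], [6, 6, 4, 4, 6], [2, 5, 1, 6, 2]]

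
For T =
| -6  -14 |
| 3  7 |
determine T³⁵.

T² = T (a projection; rank 1, trace 1), so T³⁵ = T.

[[-6, -14], [3, 7]]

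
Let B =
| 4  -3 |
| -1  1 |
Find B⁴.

B² = [[19, -15], [-5, 4]]
B³ = [[91, -72], [-24, 19]]
B⁴ = [[436, -345], [-115, 91]]

[[436, -345], [-115, 91]]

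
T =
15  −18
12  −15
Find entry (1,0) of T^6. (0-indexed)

0

tr T = 0 and det T = −9, so the characteristic polynomial is λ² − (0)λ + (−9) with roots 3 and −3.
Eigenvectors give P = [[3, −1], [2, −1]] with P⁻¹ = [[1, −1], [2, −3]], and T = P·diag(3, −3)·P⁻¹.
Then T^6 = P·diag(729, 729)·P⁻¹ = [[2187, −729], [1458, −729]] · [[1, −1], [2, −3]] = [[729, 0], [0, 729]].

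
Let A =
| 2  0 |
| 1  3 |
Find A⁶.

tr A = 5 and det A = 6, so the characteristic polynomial is λ² − (5)λ + (6) with roots 2 and 3.
Eigenvectors give P = [[−1, 0], [1, 1]] with P⁻¹ = [[−1, 0], [1, 1]], and A = P·diag(2, 3)·P⁻¹.
Then A⁶ = P·diag(64, 729)·P⁻¹ = [[−64, 0], [64, 729]] · [[−1, 0], [1, 1]] = [[64, 0], [665, 729]].

[[64, 0], [665, 729]]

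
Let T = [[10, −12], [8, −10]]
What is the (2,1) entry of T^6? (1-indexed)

0

tr T = 0 and det T = −4, so the characteristic polynomial is λ² − (0)λ + (−4) with roots −2 and 2.
Eigenvectors give P = [[−1, −3], [−1, −2]] with P⁻¹ = [[2, −3], [−1, 1]], and T = P·diag(−2, 2)·P⁻¹.
Then T^6 = P·diag(64, 64)·P⁻¹ = [[−64, −192], [−64, −128]] · [[2, −3], [−1, 1]] = [[64, 0], [0, 64]].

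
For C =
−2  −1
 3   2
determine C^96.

[[1, 0], [0, 1]]

C² = I (check: tr C = 0 and det C = −1), so C^96 = I since 96 is even.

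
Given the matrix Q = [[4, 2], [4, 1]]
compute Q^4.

Q^2 = [[24, 10], [20, 9]]
Q^3 = [[136, 58], [116, 49]]
Q^4 = [[776, 330], [660, 281]]

[[776, 330], [660, 281]]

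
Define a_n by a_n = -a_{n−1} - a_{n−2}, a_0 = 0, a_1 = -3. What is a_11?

3

With companion matrix C = [[-1, -1], [1, 0]], [a_n, a_{n−1}]ᵀ = C·[a_{n−1}, a_{n−2}]ᵀ, so [a_11, a_10]ᵀ = C^10·[a_1, a_0]ᵀ.
C^10 = [[-1, -1], [1, 0]], giving [a_11, a_10]ᵀ = [[3], [-3]].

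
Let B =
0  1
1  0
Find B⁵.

B² = I (check: tr B = 0 and det B = -1), so B⁵ = B since 5 is odd.

[[0, 1], [1, 0]]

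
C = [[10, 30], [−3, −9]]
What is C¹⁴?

C² = C (a projection; rank 1, trace 1), so C¹⁴ = C.

[[10, 30], [−3, −9]]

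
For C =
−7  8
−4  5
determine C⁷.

tr C = −2 and det C = −3, so the characteristic polynomial is λ² − (−2)λ + (−3) with roots 1 and −3.
Eigenvectors give P = [[−1, 2], [−1, 1]] with P⁻¹ = [[1, −2], [1, −1]], and C = P·diag(1, −3)·P⁻¹.
Then C⁷ = P·diag(1, −2187)·P⁻¹ = [[−1, −4374], [−1, −2187]] · [[1, −2], [1, −1]] = [[−4375, 4376], [−2188, 2189]].

[[−4375, 4376], [−2188, 2189]]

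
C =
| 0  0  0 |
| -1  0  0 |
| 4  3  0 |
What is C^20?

[[0, 0, 0], [0, 0, 0], [0, 0, 0]]

C is strictly triangular, hence nilpotent: C^3 = 0, so C^20 = 0.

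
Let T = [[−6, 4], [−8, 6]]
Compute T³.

tr T = 0 and det T = −4, so the characteristic polynomial is λ² − (0)λ + (−4) with roots −2 and 2.
Eigenvectors give P = [[1, −1], [1, −2]] with P⁻¹ = [[2, −1], [1, −1]], and T = P·diag(−2, 2)·P⁻¹.
Then T³ = P·diag(−8, 8)·P⁻¹ = [[−8, −8], [−8, −16]] · [[2, −1], [1, −1]] = [[−24, 16], [−32, 24]].

[[−24, 16], [−32, 24]]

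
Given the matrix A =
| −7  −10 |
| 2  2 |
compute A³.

[[−103, −190], [38, 68]]

tr A = −5 and det A = 6, so the characteristic polynomial is λ² − (−5)λ + (6) with roots −3 and −2.
Eigenvectors give P = [[5, −2], [−2, 1]] with P⁻¹ = [[1, 2], [2, 5]], and A = P·diag(−3, −2)·P⁻¹.
Then A³ = P·diag(−27, −8)·P⁻¹ = [[−135, 16], [54, −8]] · [[1, 2], [2, 5]] = [[−103, −190], [38, 68]].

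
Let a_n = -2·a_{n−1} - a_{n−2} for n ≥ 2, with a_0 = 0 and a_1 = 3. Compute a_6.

-18

With companion matrix C = [[-2, -1], [1, 0]], [a_n, a_{n−1}]ᵀ = C·[a_{n−1}, a_{n−2}]ᵀ, so [a_6, a_5]ᵀ = C⁵·[a_1, a_0]ᵀ.
C⁵ = [[-6, -5], [5, 4]], giving [a_6, a_5]ᵀ = [[-18], [15]].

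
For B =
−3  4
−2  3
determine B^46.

[[1, 0], [0, 1]]

B² = I (check: tr B = 0 and det B = −1), so B^46 = I since 46 is even.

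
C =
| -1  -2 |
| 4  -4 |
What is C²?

[[-7, 10], [-20, 8]]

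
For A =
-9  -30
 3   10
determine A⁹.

[[-9, -30], [3, 10]]

A² = A (a projection; rank 1, trace 1), so A⁹ = A.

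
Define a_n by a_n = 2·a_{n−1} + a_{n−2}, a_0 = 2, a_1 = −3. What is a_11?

With companion matrix B = [[2, 1], [1, 0]], [a_n, a_{n−1}]ᵀ = B·[a_{n−1}, a_{n−2}]ᵀ, so [a_11, a_10]ᵀ = B¹⁰·[a_1, a_0]ᵀ.
B¹⁰ = [[5741, 2378], [2378, 985]], giving [a_11, a_10]ᵀ = [[−12467], [−5164]].

−12467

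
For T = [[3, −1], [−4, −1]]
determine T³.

[[47, −11], [−44, 3]]

T² = [[13, −2], [−8, 5]]
T³ = [[47, −11], [−44, 3]]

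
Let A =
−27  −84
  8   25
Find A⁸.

[[45921, 137760], [−13120, −39359]]

tr A = −2 and det A = −3, so the characteristic polynomial is λ² − (−2)λ + (−3) with roots 1 and −3.
Eigenvectors give P = [[−3, −7], [1, 2]] with P⁻¹ = [[2, 7], [−1, −3]], and A = P·diag(1, −3)·P⁻¹.
Then A⁸ = P·diag(1, 6561)·P⁻¹ = [[−3, −45927], [1, 13122]] · [[2, 7], [−1, −3]] = [[45921, 137760], [−13120, −39359]].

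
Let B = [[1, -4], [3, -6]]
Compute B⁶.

tr B = -5 and det B = 6, so the characteristic polynomial is λ² − (-5)λ + (6) with roots -2 and -3.
Eigenvectors give P = [[4, -1], [3, -1]] with P⁻¹ = [[1, -1], [3, -4]], and B = P·diag(-2, -3)·P⁻¹.
Then B⁶ = P·diag(64, 729)·P⁻¹ = [[256, -729], [192, -729]] · [[1, -1], [3, -4]] = [[-1931, 2660], [-1995, 2724]].

[[-1931, 2660], [-1995, 2724]]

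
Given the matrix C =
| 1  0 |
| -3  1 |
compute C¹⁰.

C = I + N where N = [[0, 0], [-3, 0]] is strictly lower-triangular, so N² = 0.
(I + N)¹⁰ = I + 10·N = [[1, 0], [-30, 1]].

[[1, 0], [-30, 1]]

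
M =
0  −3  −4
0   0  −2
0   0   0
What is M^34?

M is strictly triangular, hence nilpotent: M^3 = 0, so M^34 = 0.

[[0, 0, 0], [0, 0, 0], [0, 0, 0]]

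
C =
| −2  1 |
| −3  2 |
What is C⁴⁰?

C² = I (check: tr C = 0 and det C = −1), so C⁴⁰ = I since 40 is even.

[[1, 0], [0, 1]]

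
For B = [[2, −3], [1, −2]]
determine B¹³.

B² = I (check: tr B = 0 and det B = −1), so B¹³ = B since 13 is odd.

[[2, −3], [1, −2]]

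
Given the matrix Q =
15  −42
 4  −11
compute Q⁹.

[[137775, −413322], [39364, −118091]]

tr Q = 4 and det Q = 3, so the characteristic polynomial is λ² − (4)λ + (3) with roots 3 and 1.
Eigenvectors give P = [[7, 3], [2, 1]] with P⁻¹ = [[1, −3], [−2, 7]], and Q = P·diag(3, 1)·P⁻¹.
Then Q⁹ = P·diag(19683, 1)·P⁻¹ = [[137781, 3], [39366, 1]] · [[1, −3], [−2, 7]] = [[137775, −413322], [39364, −118091]].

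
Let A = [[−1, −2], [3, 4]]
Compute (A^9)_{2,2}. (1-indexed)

tr A = 3 and det A = 2, so the characteristic polynomial is λ² − (3)λ + (2) with roots 1 and 2.
Eigenvectors give P = [[1, −2], [−1, 3]] with P⁻¹ = [[3, 2], [1, 1]], and A = P·diag(1, 2)·P⁻¹.
Then A^9 = P·diag(1, 512)·P⁻¹ = [[1, −1024], [−1, 1536]] · [[3, 2], [1, 1]] = [[−1021, −1022], [1533, 1534]].

1534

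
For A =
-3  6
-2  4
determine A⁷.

[[-3, 6], [-2, 4]]

A² = A (a projection; rank 1, trace 1), so A⁷ = A.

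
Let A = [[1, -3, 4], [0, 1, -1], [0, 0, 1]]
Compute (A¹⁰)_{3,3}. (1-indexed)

A = I + N where N = [[0, -3, 4], [0, 0, -1], [0, 0, 0]] is strictly upper-triangular, so N³ = 0.
(I + N)¹⁰ = I + 10·N + 45·N² = [[1, -30, 175], [0, 1, -10], [0, 0, 1]].

1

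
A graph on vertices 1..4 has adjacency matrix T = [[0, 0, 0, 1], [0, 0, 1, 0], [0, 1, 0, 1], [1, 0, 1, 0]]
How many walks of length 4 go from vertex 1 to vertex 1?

2

The number of length-4 walks from vertex 1 to vertex 1 is entry (1,1) of T⁴, where T is the adjacency matrix.
T² = [[1, 0, 1, 0], [0, 1, 0, 1], [1, 0, 2, 0], [0, 1, 0, 2]]
T³ = [[0, 1, 0, 2], [1, 0, 2, 0], [0, 2, 0, 3], [2, 0, 3, 0]]
T⁴ = [[2, 0, 3, 0], [0, 2, 0, 3], [3, 0, 5, 0], [0, 3, 0, 5]]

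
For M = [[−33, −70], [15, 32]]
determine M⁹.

tr M = −1 and det M = −6, so the characteristic polynomial is λ² − (−1)λ + (−6) with roots −3 and 2.
Eigenvectors give P = [[−7, 2], [3, −1]] with P⁻¹ = [[−1, −2], [−3, −7]], and M = P·diag(−3, 2)·P⁻¹.
Then M⁹ = P·diag(−19683, 512)·P⁻¹ = [[137781, 1024], [−59049, −512]] · [[−1, −2], [−3, −7]] = [[−140853, −282730], [60585, 121682]].

[[−140853, −282730], [60585, 121682]]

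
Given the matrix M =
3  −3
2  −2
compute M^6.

M² = M (a projection; rank 1, trace 1), so M^6 = M.

[[3, −3], [2, −2]]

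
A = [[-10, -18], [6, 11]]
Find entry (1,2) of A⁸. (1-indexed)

tr A = 1 and det A = -2, so the characteristic polynomial is λ² − (1)λ + (-2) with roots -1 and 2.
Eigenvectors give P = [[-2, -3], [1, 2]] with P⁻¹ = [[-2, -3], [1, 2]], and A = P·diag(-1, 2)·P⁻¹.
Then A⁸ = P·diag(1, 256)·P⁻¹ = [[-2, -768], [1, 512]] · [[-2, -3], [1, 2]] = [[-764, -1530], [510, 1021]].

-1530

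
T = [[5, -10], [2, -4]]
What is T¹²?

T² = T (a projection; rank 1, trace 1), so T¹² = T.

[[5, -10], [2, -4]]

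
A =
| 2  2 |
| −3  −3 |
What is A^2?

[[−2, −2], [3, 3]]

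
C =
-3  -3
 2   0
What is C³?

C² = [[3, 9], [-6, -6]]
C³ = [[9, -9], [6, 18]]

[[9, -9], [6, 18]]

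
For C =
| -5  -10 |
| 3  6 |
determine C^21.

C² = C (a projection; rank 1, trace 1), so C^21 = C.

[[-5, -10], [3, 6]]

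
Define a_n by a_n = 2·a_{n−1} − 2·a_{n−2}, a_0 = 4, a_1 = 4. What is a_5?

−16

With companion matrix Q = [[2, −2], [1, 0]], [a_n, a_{n−1}]ᵀ = Q·[a_{n−1}, a_{n−2}]ᵀ, so [a_5, a_4]ᵀ = Q^4·[a_1, a_0]ᵀ.
Q^4 = [[−4, 0], [0, −4]], giving [a_5, a_4]ᵀ = [[−16], [−16]].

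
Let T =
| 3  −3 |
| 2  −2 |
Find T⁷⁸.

[[3, −3], [2, −2]]

T² = T (a projection; rank 1, trace 1), so T⁷⁸ = T.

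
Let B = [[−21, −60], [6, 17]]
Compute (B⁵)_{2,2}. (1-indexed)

2177

tr B = −4 and det B = 3, so the characteristic polynomial is λ² − (−4)λ + (3) with roots −1 and −3.
Eigenvectors give P = [[−3, 10], [1, −3]] with P⁻¹ = [[3, 10], [1, 3]], and B = P·diag(−1, −3)·P⁻¹.
Then B⁵ = P·diag(−1, −243)·P⁻¹ = [[3, −2430], [−1, 729]] · [[3, 10], [1, 3]] = [[−2421, −7260], [726, 2177]].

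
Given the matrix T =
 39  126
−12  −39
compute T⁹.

[[255879, 826686], [−78732, −255879]]

tr T = 0 and det T = −9, so the characteristic polynomial is λ² − (0)λ + (−9) with roots −3 and 3.
Eigenvectors give P = [[−3, 7], [1, −2]] with P⁻¹ = [[2, 7], [1, 3]], and T = P·diag(−3, 3)·P⁻¹.
Then T⁹ = P·diag(−19683, 19683)·P⁻¹ = [[59049, 137781], [−19683, −39366]] · [[2, 7], [1, 3]] = [[255879, 826686], [−78732, −255879]].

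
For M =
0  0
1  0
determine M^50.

[[0, 0], [0, 0]]

M is strictly triangular, hence nilpotent: M^2 = 0, so M^50 = 0.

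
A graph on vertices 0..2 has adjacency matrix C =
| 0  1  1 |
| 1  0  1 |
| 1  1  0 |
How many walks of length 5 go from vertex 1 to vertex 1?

10

The number of length-5 walks from vertex 1 to vertex 1 is entry (1,1) of C^5, where C is the adjacency matrix.
C^2 = [[2, 1, 1], [1, 2, 1], [1, 1, 2]]
C^3 = [[2, 3, 3], [3, 2, 3], [3, 3, 2]]
C^4 = [[6, 5, 5], [5, 6, 5], [5, 5, 6]]
C^5 = [[10, 11, 11], [11, 10, 11], [11, 11, 10]]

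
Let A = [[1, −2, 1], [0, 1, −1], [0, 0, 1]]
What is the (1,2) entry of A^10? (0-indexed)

A = I + N where N = [[0, −2, 1], [0, 0, −1], [0, 0, 0]] is strictly upper-triangular, so N^3 = 0.
(I + N)^10 = I + 10·N + 45·N^2 = [[1, −20, 100], [0, 1, −10], [0, 0, 1]].

−10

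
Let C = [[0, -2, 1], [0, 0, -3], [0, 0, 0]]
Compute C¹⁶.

C is strictly triangular, hence nilpotent: C³ = 0, so C¹⁶ = 0.

[[0, 0, 0], [0, 0, 0], [0, 0, 0]]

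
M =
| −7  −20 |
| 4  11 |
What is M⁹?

tr M = 4 and det M = 3, so the characteristic polynomial is λ² − (4)λ + (3) with roots 1 and 3.
Eigenvectors give P = [[5, 2], [−2, −1]] with P⁻¹ = [[1, 2], [−2, −5]], and M = P·diag(1, 3)·P⁻¹.
Then M⁹ = P·diag(1, 19683)·P⁻¹ = [[5, 39366], [−2, −19683]] · [[1, 2], [−2, −5]] = [[−78727, −196820], [39364, 98411]].

[[−78727, −196820], [39364, 98411]]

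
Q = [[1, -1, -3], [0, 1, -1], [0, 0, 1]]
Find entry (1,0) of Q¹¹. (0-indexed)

0

Q = I + N where N = [[0, -1, -3], [0, 0, -1], [0, 0, 0]] is strictly upper-triangular, so N³ = 0.
(I + N)¹¹ = I + 11·N + 55·N² = [[1, -11, 22], [0, 1, -11], [0, 0, 1]].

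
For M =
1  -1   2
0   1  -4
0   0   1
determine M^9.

[[1, -9, 162], [0, 1, -36], [0, 0, 1]]

M = I + N where N = [[0, -1, 2], [0, 0, -4], [0, 0, 0]] is strictly upper-triangular, so N^3 = 0.
(I + N)^9 = I + 9·N + 36·N^2 = [[1, -9, 162], [0, 1, -36], [0, 0, 1]].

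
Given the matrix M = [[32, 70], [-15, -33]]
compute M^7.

tr M = -1 and det M = -6, so the characteristic polynomial is λ² − (-1)λ + (-6) with roots 2 and -3.
Eigenvectors give P = [[7, -2], [-3, 1]] with P⁻¹ = [[1, 2], [3, 7]], and M = P·diag(2, -3)·P⁻¹.
Then M^7 = P·diag(128, -2187)·P⁻¹ = [[896, 4374], [-384, -2187]] · [[1, 2], [3, 7]] = [[14018, 32410], [-6945, -16077]].

[[14018, 32410], [-6945, -16077]]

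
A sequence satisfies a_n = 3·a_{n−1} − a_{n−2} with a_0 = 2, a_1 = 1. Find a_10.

1597

With companion matrix T = [[3, −1], [1, 0]], [a_n, a_{n−1}]ᵀ = T·[a_{n−1}, a_{n−2}]ᵀ, so [a_10, a_9]ᵀ = T^9·[a_1, a_0]ᵀ.
T^9 = [[6765, −2584], [2584, −987]], giving [a_10, a_9]ᵀ = [[1597], [610]].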